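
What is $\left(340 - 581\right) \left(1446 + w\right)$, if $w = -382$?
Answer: $-256424$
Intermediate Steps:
$\left(340 - 581\right) \left(1446 + w\right) = \left(340 - 581\right) \left(1446 - 382\right) = \left(-241\right) 1064 = -256424$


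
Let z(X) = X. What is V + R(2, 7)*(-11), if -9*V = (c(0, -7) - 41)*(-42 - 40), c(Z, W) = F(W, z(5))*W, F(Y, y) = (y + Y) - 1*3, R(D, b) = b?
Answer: -395/3 ≈ -131.67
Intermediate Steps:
F(Y, y) = -3 + Y + y (F(Y, y) = (Y + y) - 3 = -3 + Y + y)
c(Z, W) = W*(2 + W) (c(Z, W) = (-3 + W + 5)*W = (2 + W)*W = W*(2 + W))
V = -164/3 (V = -(-7*(2 - 7) - 41)*(-42 - 40)/9 = -(-7*(-5) - 41)*(-82)/9 = -(35 - 41)*(-82)/9 = -(-2)*(-82)/3 = -⅑*492 = -164/3 ≈ -54.667)
V + R(2, 7)*(-11) = -164/3 + 7*(-11) = -164/3 - 77 = -395/3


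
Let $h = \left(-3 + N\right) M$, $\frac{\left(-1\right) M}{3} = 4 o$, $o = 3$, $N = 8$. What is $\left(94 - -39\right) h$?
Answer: $-23940$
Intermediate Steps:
$M = -36$ ($M = - 3 \cdot 4 \cdot 3 = \left(-3\right) 12 = -36$)
$h = -180$ ($h = \left(-3 + 8\right) \left(-36\right) = 5 \left(-36\right) = -180$)
$\left(94 - -39\right) h = \left(94 - -39\right) \left(-180\right) = \left(94 + 39\right) \left(-180\right) = 133 \left(-180\right) = -23940$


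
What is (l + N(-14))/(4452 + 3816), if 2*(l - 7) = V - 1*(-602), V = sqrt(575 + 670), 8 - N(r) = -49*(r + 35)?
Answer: 1345/8268 + sqrt(1245)/16536 ≈ 0.16481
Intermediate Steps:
N(r) = 1723 + 49*r (N(r) = 8 - (-49)*(r + 35) = 8 - (-49)*(35 + r) = 8 - (-1715 - 49*r) = 8 + (1715 + 49*r) = 1723 + 49*r)
V = sqrt(1245) ≈ 35.285
l = 308 + sqrt(1245)/2 (l = 7 + (sqrt(1245) - 1*(-602))/2 = 7 + (sqrt(1245) + 602)/2 = 7 + (602 + sqrt(1245))/2 = 7 + (301 + sqrt(1245)/2) = 308 + sqrt(1245)/2 ≈ 325.64)
(l + N(-14))/(4452 + 3816) = ((308 + sqrt(1245)/2) + (1723 + 49*(-14)))/(4452 + 3816) = ((308 + sqrt(1245)/2) + (1723 - 686))/8268 = ((308 + sqrt(1245)/2) + 1037)*(1/8268) = (1345 + sqrt(1245)/2)*(1/8268) = 1345/8268 + sqrt(1245)/16536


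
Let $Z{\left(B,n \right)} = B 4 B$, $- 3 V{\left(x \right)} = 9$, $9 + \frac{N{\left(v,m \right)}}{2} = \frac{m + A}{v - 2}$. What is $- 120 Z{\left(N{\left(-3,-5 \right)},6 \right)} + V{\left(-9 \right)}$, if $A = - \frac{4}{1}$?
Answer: $- \frac{497679}{5} \approx -99536.0$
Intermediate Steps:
$A = -4$ ($A = \left(-4\right) 1 = -4$)
$N{\left(v,m \right)} = -18 + \frac{2 \left(-4 + m\right)}{-2 + v}$ ($N{\left(v,m \right)} = -18 + 2 \frac{m - 4}{v - 2} = -18 + 2 \frac{-4 + m}{-2 + v} = -18 + \frac{2 \left(-4 + m\right)}{-2 + v}$)
$V{\left(x \right)} = -3$ ($V{\left(x \right)} = \left(- \frac{1}{3}\right) 9 = -3$)
$Z{\left(B,n \right)} = 4 B^{2}$ ($Z{\left(B,n \right)} = 4 B B = 4 B^{2}$)
$- 120 Z{\left(N{\left(-3,-5 \right)},6 \right)} + V{\left(-9 \right)} = - 120 \cdot 4 \left(\frac{2 \left(14 - 5 - -27\right)}{-2 - 3}\right)^{2} - 3 = - 120 \cdot 4 \left(\frac{2 \left(14 - 5 + 27\right)}{-5}\right)^{2} - 3 = - 120 \cdot 4 \left(2 \left(- \frac{1}{5}\right) 36\right)^{2} - 3 = - 120 \cdot 4 \left(- \frac{72}{5}\right)^{2} - 3 = - 120 \cdot 4 \cdot \frac{5184}{25} - 3 = \left(-120\right) \frac{20736}{25} - 3 = - \frac{497664}{5} - 3 = - \frac{497679}{5}$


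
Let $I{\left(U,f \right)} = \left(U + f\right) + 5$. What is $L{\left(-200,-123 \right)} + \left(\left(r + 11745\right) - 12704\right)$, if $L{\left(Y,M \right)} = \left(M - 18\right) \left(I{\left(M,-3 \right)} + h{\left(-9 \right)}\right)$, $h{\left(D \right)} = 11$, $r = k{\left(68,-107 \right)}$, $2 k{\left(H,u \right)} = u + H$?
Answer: $\frac{29063}{2} \approx 14532.0$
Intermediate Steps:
$k{\left(H,u \right)} = \frac{H}{2} + \frac{u}{2}$ ($k{\left(H,u \right)} = \frac{u + H}{2} = \frac{H + u}{2} = \frac{H}{2} + \frac{u}{2}$)
$r = - \frac{39}{2}$ ($r = \frac{1}{2} \cdot 68 + \frac{1}{2} \left(-107\right) = 34 - \frac{107}{2} = - \frac{39}{2} \approx -19.5$)
$I{\left(U,f \right)} = 5 + U + f$
$L{\left(Y,M \right)} = \left(-18 + M\right) \left(13 + M\right)$ ($L{\left(Y,M \right)} = \left(M - 18\right) \left(\left(5 + M - 3\right) + 11\right) = \left(-18 + M\right) \left(\left(2 + M\right) + 11\right) = \left(-18 + M\right) \left(13 + M\right)$)
$L{\left(-200,-123 \right)} + \left(\left(r + 11745\right) - 12704\right) = \left(-234 + \left(-123\right)^{2} - -615\right) + \left(\left(- \frac{39}{2} + 11745\right) - 12704\right) = \left(-234 + 15129 + 615\right) + \left(\frac{23451}{2} - 12704\right) = 15510 - \frac{1957}{2} = \frac{29063}{2}$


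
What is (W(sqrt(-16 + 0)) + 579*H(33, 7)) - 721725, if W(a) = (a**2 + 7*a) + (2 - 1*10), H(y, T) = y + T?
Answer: -698589 + 28*I ≈ -6.9859e+5 + 28.0*I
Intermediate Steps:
H(y, T) = T + y
W(a) = -8 + a**2 + 7*a (W(a) = (a**2 + 7*a) + (2 - 10) = (a**2 + 7*a) - 8 = -8 + a**2 + 7*a)
(W(sqrt(-16 + 0)) + 579*H(33, 7)) - 721725 = ((-8 + (sqrt(-16 + 0))**2 + 7*sqrt(-16 + 0)) + 579*(7 + 33)) - 721725 = ((-8 + (sqrt(-16))**2 + 7*sqrt(-16)) + 579*40) - 721725 = ((-8 + (4*I)**2 + 7*(4*I)) + 23160) - 721725 = ((-8 - 16 + 28*I) + 23160) - 721725 = ((-24 + 28*I) + 23160) - 721725 = (23136 + 28*I) - 721725 = -698589 + 28*I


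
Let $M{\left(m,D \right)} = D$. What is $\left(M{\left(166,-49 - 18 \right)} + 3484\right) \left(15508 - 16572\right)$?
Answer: $-3635688$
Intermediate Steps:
$\left(M{\left(166,-49 - 18 \right)} + 3484\right) \left(15508 - 16572\right) = \left(\left(-49 - 18\right) + 3484\right) \left(15508 - 16572\right) = \left(\left(-49 - 18\right) + 3484\right) \left(-1064\right) = \left(-67 + 3484\right) \left(-1064\right) = 3417 \left(-1064\right) = -3635688$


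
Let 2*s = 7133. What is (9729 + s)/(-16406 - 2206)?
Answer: -26591/37224 ≈ -0.71435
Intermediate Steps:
s = 7133/2 (s = (1/2)*7133 = 7133/2 ≈ 3566.5)
(9729 + s)/(-16406 - 2206) = (9729 + 7133/2)/(-16406 - 2206) = (26591/2)/(-18612) = (26591/2)*(-1/18612) = -26591/37224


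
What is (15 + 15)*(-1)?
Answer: -30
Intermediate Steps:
(15 + 15)*(-1) = 30*(-1) = -30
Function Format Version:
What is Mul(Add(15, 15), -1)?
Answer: -30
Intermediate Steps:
Mul(Add(15, 15), -1) = Mul(30, -1) = -30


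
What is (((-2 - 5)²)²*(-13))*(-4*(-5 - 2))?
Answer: -873964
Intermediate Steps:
(((-2 - 5)²)²*(-13))*(-4*(-5 - 2)) = (((-7)²)²*(-13))*(-4*(-7)) = (49²*(-13))*28 = (2401*(-13))*28 = -31213*28 = -873964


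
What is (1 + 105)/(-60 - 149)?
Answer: -106/209 ≈ -0.50718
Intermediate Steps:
(1 + 105)/(-60 - 149) = 106/(-209) = 106*(-1/209) = -106/209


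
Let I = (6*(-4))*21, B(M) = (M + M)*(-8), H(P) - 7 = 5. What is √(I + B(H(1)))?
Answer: 2*I*√174 ≈ 26.382*I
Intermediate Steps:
H(P) = 12 (H(P) = 7 + 5 = 12)
B(M) = -16*M (B(M) = (2*M)*(-8) = -16*M)
I = -504 (I = -24*21 = -504)
√(I + B(H(1))) = √(-504 - 16*12) = √(-504 - 192) = √(-696) = 2*I*√174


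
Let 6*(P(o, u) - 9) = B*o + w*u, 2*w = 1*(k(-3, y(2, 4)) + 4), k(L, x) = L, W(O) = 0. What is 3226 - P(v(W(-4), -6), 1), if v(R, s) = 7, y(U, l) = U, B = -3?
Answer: 38645/12 ≈ 3220.4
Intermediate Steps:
w = ½ (w = (1*(-3 + 4))/2 = (1*1)/2 = (½)*1 = ½ ≈ 0.50000)
P(o, u) = 9 - o/2 + u/12 (P(o, u) = 9 + (-3*o + u/2)/6 = 9 + (u/2 - 3*o)/6 = 9 + (-o/2 + u/12) = 9 - o/2 + u/12)
3226 - P(v(W(-4), -6), 1) = 3226 - (9 - ½*7 + (1/12)*1) = 3226 - (9 - 7/2 + 1/12) = 3226 - 1*67/12 = 3226 - 67/12 = 38645/12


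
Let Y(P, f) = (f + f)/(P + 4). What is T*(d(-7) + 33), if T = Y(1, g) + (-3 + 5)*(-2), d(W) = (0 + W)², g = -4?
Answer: -2296/5 ≈ -459.20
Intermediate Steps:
d(W) = W²
Y(P, f) = 2*f/(4 + P) (Y(P, f) = (2*f)/(4 + P) = 2*f/(4 + P))
T = -28/5 (T = 2*(-4)/(4 + 1) + (-3 + 5)*(-2) = 2*(-4)/5 + 2*(-2) = 2*(-4)*(⅕) - 4 = -8/5 - 4 = -28/5 ≈ -5.6000)
T*(d(-7) + 33) = -28*((-7)² + 33)/5 = -28*(49 + 33)/5 = -28/5*82 = -2296/5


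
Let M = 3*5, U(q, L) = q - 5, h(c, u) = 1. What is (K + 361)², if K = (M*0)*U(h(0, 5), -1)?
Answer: 130321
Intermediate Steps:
U(q, L) = -5 + q
M = 15
K = 0 (K = (15*0)*(-5 + 1) = 0*(-4) = 0)
(K + 361)² = (0 + 361)² = 361² = 130321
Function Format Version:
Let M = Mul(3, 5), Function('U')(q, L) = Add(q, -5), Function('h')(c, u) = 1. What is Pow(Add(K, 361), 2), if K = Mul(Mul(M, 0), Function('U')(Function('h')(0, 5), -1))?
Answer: 130321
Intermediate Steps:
Function('U')(q, L) = Add(-5, q)
M = 15
K = 0 (K = Mul(Mul(15, 0), Add(-5, 1)) = Mul(0, -4) = 0)
Pow(Add(K, 361), 2) = Pow(Add(0, 361), 2) = Pow(361, 2) = 130321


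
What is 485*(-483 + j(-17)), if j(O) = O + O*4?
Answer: -275480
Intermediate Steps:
j(O) = 5*O (j(O) = O + 4*O = 5*O)
485*(-483 + j(-17)) = 485*(-483 + 5*(-17)) = 485*(-483 - 85) = 485*(-568) = -275480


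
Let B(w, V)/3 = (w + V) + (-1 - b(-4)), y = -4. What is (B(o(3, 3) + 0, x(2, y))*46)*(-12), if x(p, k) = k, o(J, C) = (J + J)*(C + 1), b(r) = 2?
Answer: -28152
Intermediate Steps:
o(J, C) = 2*J*(1 + C) (o(J, C) = (2*J)*(1 + C) = 2*J*(1 + C))
B(w, V) = -9 + 3*V + 3*w (B(w, V) = 3*((w + V) + (-1 - 1*2)) = 3*((V + w) + (-1 - 2)) = 3*((V + w) - 3) = 3*(-3 + V + w) = -9 + 3*V + 3*w)
(B(o(3, 3) + 0, x(2, y))*46)*(-12) = ((-9 + 3*(-4) + 3*(2*3*(1 + 3) + 0))*46)*(-12) = ((-9 - 12 + 3*(2*3*4 + 0))*46)*(-12) = ((-9 - 12 + 3*(24 + 0))*46)*(-12) = ((-9 - 12 + 3*24)*46)*(-12) = ((-9 - 12 + 72)*46)*(-12) = (51*46)*(-12) = 2346*(-12) = -28152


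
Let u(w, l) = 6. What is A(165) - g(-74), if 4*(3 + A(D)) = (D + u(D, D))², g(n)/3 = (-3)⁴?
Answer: 28257/4 ≈ 7064.3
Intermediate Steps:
g(n) = 243 (g(n) = 3*(-3)⁴ = 3*81 = 243)
A(D) = -3 + (6 + D)²/4 (A(D) = -3 + (D + 6)²/4 = -3 + (6 + D)²/4)
A(165) - g(-74) = (-3 + (6 + 165)²/4) - 1*243 = (-3 + (¼)*171²) - 243 = (-3 + (¼)*29241) - 243 = (-3 + 29241/4) - 243 = 29229/4 - 243 = 28257/4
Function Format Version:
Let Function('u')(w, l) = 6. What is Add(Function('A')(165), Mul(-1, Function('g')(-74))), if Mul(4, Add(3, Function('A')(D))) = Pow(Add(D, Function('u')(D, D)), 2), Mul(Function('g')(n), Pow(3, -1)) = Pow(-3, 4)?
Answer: Rational(28257, 4) ≈ 7064.3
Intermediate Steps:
Function('g')(n) = 243 (Function('g')(n) = Mul(3, Pow(-3, 4)) = Mul(3, 81) = 243)
Function('A')(D) = Add(-3, Mul(Rational(1, 4), Pow(Add(6, D), 2))) (Function('A')(D) = Add(-3, Mul(Rational(1, 4), Pow(Add(D, 6), 2))) = Add(-3, Mul(Rational(1, 4), Pow(Add(6, D), 2))))
Add(Function('A')(165), Mul(-1, Function('g')(-74))) = Add(Add(-3, Mul(Rational(1, 4), Pow(Add(6, 165), 2))), Mul(-1, 243)) = Add(Add(-3, Mul(Rational(1, 4), Pow(171, 2))), -243) = Add(Add(-3, Mul(Rational(1, 4), 29241)), -243) = Add(Add(-3, Rational(29241, 4)), -243) = Add(Rational(29229, 4), -243) = Rational(28257, 4)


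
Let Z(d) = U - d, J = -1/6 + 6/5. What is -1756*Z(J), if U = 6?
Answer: -130822/15 ≈ -8721.5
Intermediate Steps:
J = 31/30 (J = -1*⅙ + 6*(⅕) = -⅙ + 6/5 = 31/30 ≈ 1.0333)
Z(d) = 6 - d
-1756*Z(J) = -1756*(6 - 1*31/30) = -1756*(6 - 31/30) = -1756*149/30 = -130822/15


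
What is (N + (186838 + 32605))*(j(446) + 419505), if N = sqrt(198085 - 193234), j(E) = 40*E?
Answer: 95972298835 + 9184245*sqrt(11) ≈ 9.6003e+10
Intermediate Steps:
N = 21*sqrt(11) (N = sqrt(4851) = 21*sqrt(11) ≈ 69.649)
(N + (186838 + 32605))*(j(446) + 419505) = (21*sqrt(11) + (186838 + 32605))*(40*446 + 419505) = (21*sqrt(11) + 219443)*(17840 + 419505) = (219443 + 21*sqrt(11))*437345 = 95972298835 + 9184245*sqrt(11)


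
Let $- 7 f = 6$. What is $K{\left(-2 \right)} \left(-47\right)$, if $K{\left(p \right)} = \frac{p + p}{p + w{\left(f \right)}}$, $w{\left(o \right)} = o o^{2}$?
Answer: $- \frac{32242}{451} \approx -71.49$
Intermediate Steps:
$f = - \frac{6}{7}$ ($f = \left(- \frac{1}{7}\right) 6 = - \frac{6}{7} \approx -0.85714$)
$w{\left(o \right)} = o^{3}$
$K{\left(p \right)} = \frac{2 p}{- \frac{216}{343} + p}$ ($K{\left(p \right)} = \frac{p + p}{p + \left(- \frac{6}{7}\right)^{3}} = \frac{2 p}{p - \frac{216}{343}} = \frac{2 p}{- \frac{216}{343} + p}$)
$K{\left(-2 \right)} \left(-47\right) = 686 \left(-2\right) \frac{1}{-216 + 343 \left(-2\right)} \left(-47\right) = 686 \left(-2\right) \frac{1}{-216 - 686} \left(-47\right) = 686 \left(-2\right) \frac{1}{-902} \left(-47\right) = 686 \left(-2\right) \left(- \frac{1}{902}\right) \left(-47\right) = \frac{686}{451} \left(-47\right) = - \frac{32242}{451}$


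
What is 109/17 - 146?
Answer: -2373/17 ≈ -139.59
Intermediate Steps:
109/17 - 146 = -2373/17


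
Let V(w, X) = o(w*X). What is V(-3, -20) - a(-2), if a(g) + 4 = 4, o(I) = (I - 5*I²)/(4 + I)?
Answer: -4485/16 ≈ -280.31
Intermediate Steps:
o(I) = (I - 5*I²)/(4 + I)
V(w, X) = X*w*(1 - 5*X*w)/(4 + X*w) (V(w, X) = (w*X)*(1 - 5*w*X)/(4 + w*X) = (X*w)*(1 - 5*X*w)/(4 + X*w) = X*w*(1 - 5*X*w)/(4 + X*w))
a(g) = 0 (a(g) = -4 + 4 = 0)
V(-3, -20) - a(-2) = -20*(-3)*(1 - 5*(-20)*(-3))/(4 - 20*(-3)) - 1*0 = -20*(-3)*(1 - 300)/(4 + 60) + 0 = -20*(-3)*(-299)/64 + 0 = -20*(-3)*1/64*(-299) + 0 = -4485/16 + 0 = -4485/16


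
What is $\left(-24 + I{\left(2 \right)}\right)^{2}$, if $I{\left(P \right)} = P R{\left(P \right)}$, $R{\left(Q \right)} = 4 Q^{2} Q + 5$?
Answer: $2500$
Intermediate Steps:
$R{\left(Q \right)} = 5 + 4 Q^{3}$ ($R{\left(Q \right)} = 4 Q^{3} + 5 = 5 + 4 Q^{3}$)
$I{\left(P \right)} = P \left(5 + 4 P^{3}\right)$
$\left(-24 + I{\left(2 \right)}\right)^{2} = \left(-24 + 2 \left(5 + 4 \cdot 2^{3}\right)\right)^{2} = \left(-24 + 2 \left(5 + 4 \cdot 8\right)\right)^{2} = \left(-24 + 2 \left(5 + 32\right)\right)^{2} = \left(-24 + 2 \cdot 37\right)^{2} = \left(-24 + 74\right)^{2} = 50^{2} = 2500$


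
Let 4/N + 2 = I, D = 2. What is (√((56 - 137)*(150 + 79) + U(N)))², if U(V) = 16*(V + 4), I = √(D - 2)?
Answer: -18517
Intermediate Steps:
I = 0 (I = √(2 - 2) = √0 = 0)
N = -2 (N = 4/(-2 + 0) = 4/(-2) = 4*(-½) = -2)
U(V) = 64 + 16*V (U(V) = 16*(4 + V) = 64 + 16*V)
(√((56 - 137)*(150 + 79) + U(N)))² = (√((56 - 137)*(150 + 79) + (64 + 16*(-2))))² = (√(-81*229 + (64 - 32)))² = (√(-18549 + 32))² = (√(-18517))² = (I*√18517)² = -18517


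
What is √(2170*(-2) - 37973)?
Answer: I*√42313 ≈ 205.7*I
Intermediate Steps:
√(2170*(-2) - 37973) = √(-4340 - 37973) = √(-42313) = I*√42313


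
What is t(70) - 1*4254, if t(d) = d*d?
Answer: 646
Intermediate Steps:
t(d) = d²
t(70) - 1*4254 = 70² - 1*4254 = 4900 - 4254 = 646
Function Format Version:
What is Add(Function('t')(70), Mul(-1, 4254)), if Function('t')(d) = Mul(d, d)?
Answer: 646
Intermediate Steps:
Function('t')(d) = Pow(d, 2)
Add(Function('t')(70), Mul(-1, 4254)) = Add(Pow(70, 2), Mul(-1, 4254)) = Add(4900, -4254) = 646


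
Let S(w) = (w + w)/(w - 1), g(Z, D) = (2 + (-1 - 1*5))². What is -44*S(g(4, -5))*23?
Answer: -32384/15 ≈ -2158.9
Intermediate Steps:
g(Z, D) = 16 (g(Z, D) = (2 + (-1 - 5))² = (2 - 6)² = (-4)² = 16)
S(w) = 2*w/(-1 + w) (S(w) = (2*w)/(-1 + w) = 2*w/(-1 + w))
-44*S(g(4, -5))*23 = -88*16/(-1 + 16)*23 = -88*16/15*23 = -44*32/15*23 = -1408/15*23 = -32384/15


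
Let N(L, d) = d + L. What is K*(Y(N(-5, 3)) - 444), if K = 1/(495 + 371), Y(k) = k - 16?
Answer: -231/433 ≈ -0.53349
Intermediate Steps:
N(L, d) = L + d
Y(k) = -16 + k
K = 1/866 ≈ 0.0011547
K*(Y(N(-5, 3)) - 444) = ((-16 + (-5 + 3)) - 444)/866 = ((-16 - 2) - 444)/866 = (-18 - 444)/866 = (1/866)*(-462) = -231/433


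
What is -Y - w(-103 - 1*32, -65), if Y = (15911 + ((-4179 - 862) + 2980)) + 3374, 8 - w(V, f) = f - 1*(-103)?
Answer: -17194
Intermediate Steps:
w(V, f) = -95 - f (w(V, f) = 8 - (f - 1*(-103)) = 8 - (f + 103) = 8 - (103 + f) = 8 + (-103 - f) = -95 - f)
Y = 17224 (Y = (15911 + (-5041 + 2980)) + 3374 = (15911 - 2061) + 3374 = 13850 + 3374 = 17224)
-Y - w(-103 - 1*32, -65) = -1*17224 - (-95 - 1*(-65)) = -17224 - (-95 + 65) = -17224 - 1*(-30) = -17224 + 30 = -17194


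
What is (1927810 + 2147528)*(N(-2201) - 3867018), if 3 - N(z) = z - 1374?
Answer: -15744823842720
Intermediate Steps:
N(z) = 1377 - z (N(z) = 3 - (z - 1374) = 3 - (-1374 + z) = 3 + (1374 - z) = 1377 - z)
(1927810 + 2147528)*(N(-2201) - 3867018) = (1927810 + 2147528)*((1377 - 1*(-2201)) - 3867018) = 4075338*((1377 + 2201) - 3867018) = 4075338*(3578 - 3867018) = 4075338*(-3863440) = -15744823842720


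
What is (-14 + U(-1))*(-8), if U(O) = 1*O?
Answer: 120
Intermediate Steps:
U(O) = O
(-14 + U(-1))*(-8) = (-14 - 1)*(-8) = -15*(-8) = 120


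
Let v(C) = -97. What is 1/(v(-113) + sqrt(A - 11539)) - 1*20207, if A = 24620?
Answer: -74200007/3672 + sqrt(13081)/3672 ≈ -20207.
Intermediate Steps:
1/(v(-113) + sqrt(A - 11539)) - 1*20207 = 1/(-97 + sqrt(24620 - 11539)) - 1*20207 = 1/(-97 + sqrt(13081)) - 20207 = -20207 + 1/(-97 + sqrt(13081))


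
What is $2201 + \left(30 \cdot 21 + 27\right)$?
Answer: $2858$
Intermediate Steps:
$2201 + \left(30 \cdot 21 + 27\right) = 2201 + \left(630 + 27\right) = 2201 + 657 = 2858$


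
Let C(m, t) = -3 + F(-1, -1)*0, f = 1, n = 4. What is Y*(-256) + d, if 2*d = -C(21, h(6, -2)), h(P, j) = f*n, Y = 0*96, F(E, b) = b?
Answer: 3/2 ≈ 1.5000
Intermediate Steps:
Y = 0
h(P, j) = 4 (h(P, j) = 1*4 = 4)
C(m, t) = -3 (C(m, t) = -3 - 1*0 = -3 + 0 = -3)
d = 3/2 (d = (-1*(-3))/2 = (1/2)*3 = 3/2 ≈ 1.5000)
Y*(-256) + d = 0*(-256) + 3/2 = 0 + 3/2 = 3/2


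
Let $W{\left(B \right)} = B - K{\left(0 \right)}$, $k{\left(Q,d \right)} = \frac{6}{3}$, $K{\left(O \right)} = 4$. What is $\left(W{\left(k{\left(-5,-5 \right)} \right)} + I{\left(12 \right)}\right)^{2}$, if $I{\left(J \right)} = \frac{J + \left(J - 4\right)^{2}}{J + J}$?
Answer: $\frac{49}{36} \approx 1.3611$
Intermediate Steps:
$k{\left(Q,d \right)} = 2$ ($k{\left(Q,d \right)} = 6 \cdot \frac{1}{3} = 2$)
$I{\left(J \right)} = \frac{J + \left(-4 + J\right)^{2}}{2 J}$
$W{\left(B \right)} = -4 + B$ ($W{\left(B \right)} = B - 4 = -4 + B$)
$\left(W{\left(k{\left(-5,-5 \right)} \right)} + I{\left(12 \right)}\right)^{2} = \left(\left(-4 + 2\right) + \frac{12 + \left(-4 + 12\right)^{2}}{2 \cdot 12}\right)^{2} = \left(-2 + \frac{1}{2} \cdot \frac{1}{12} \left(12 + 8^{2}\right)\right)^{2} = \left(-2 + \frac{1}{2} \cdot \frac{1}{12} \left(12 + 64\right)\right)^{2} = \left(-2 + \frac{1}{2} \cdot \frac{1}{12} \cdot 76\right)^{2} = \left(-2 + \frac{19}{6}\right)^{2} = \left(\frac{7}{6}\right)^{2} = \frac{49}{36}$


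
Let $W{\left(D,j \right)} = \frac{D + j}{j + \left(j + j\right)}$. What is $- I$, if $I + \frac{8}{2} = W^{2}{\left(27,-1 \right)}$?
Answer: $- \frac{640}{9} \approx -71.111$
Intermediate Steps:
$W{\left(D,j \right)} = \frac{D + j}{3 j}$ ($W{\left(D,j \right)} = \frac{D + j}{j + 2 j} = \frac{D + j}{3 j}$)
$I = \frac{640}{9}$ ($I = -4 + \left(\frac{27 - 1}{3 \left(-1\right)}\right)^{2} = -4 + \left(\frac{1}{3} \left(-1\right) 26\right)^{2} = -4 + \left(- \frac{26}{3}\right)^{2} = -4 + \frac{676}{9} = \frac{640}{9} \approx 71.111$)
$- I = \left(-1\right) \frac{640}{9} = - \frac{640}{9}$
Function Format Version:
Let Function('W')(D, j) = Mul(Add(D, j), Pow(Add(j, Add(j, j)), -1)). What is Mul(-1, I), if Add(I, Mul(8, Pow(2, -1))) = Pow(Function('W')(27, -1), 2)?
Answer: Rational(-640, 9) ≈ -71.111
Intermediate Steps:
Function('W')(D, j) = Mul(Rational(1, 3), Pow(j, -1), Add(D, j)) (Function('W')(D, j) = Mul(Add(D, j), Pow(Add(j, Mul(2, j)), -1)) = Mul(Add(D, j), Pow(Mul(3, j), -1)) = Mul(Add(D, j), Mul(Rational(1, 3), Pow(j, -1))) = Mul(Rational(1, 3), Pow(j, -1), Add(D, j)))
I = Rational(640, 9) (I = Add(-4, Pow(Mul(Rational(1, 3), Pow(-1, -1), Add(27, -1)), 2)) = Add(-4, Pow(Mul(Rational(1, 3), -1, 26), 2)) = Add(-4, Pow(Rational(-26, 3), 2)) = Add(-4, Rational(676, 9)) = Rational(640, 9) ≈ 71.111)
Mul(-1, I) = Mul(-1, Rational(640, 9)) = Rational(-640, 9)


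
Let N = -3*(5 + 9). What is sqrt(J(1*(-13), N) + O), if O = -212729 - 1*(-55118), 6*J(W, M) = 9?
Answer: I*sqrt(630438)/2 ≈ 397.0*I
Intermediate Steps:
N = -42 (N = -3*14 = -42)
J(W, M) = 3/2 (J(W, M) = (1/6)*9 = 3/2)
O = -157611 (O = -212729 + 55118 = -157611)
sqrt(J(1*(-13), N) + O) = sqrt(3/2 - 157611) = sqrt(-315219/2) = I*sqrt(630438)/2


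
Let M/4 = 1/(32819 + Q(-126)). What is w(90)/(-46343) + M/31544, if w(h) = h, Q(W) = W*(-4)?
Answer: -23650619677/12178253504054 ≈ -0.0019420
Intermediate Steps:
Q(W) = -4*W
M = 4/33323 (M = 4/(32819 - 4*(-126)) = 4/(32819 + 504) = 4/33323 ≈ 0.00012004)
w(90)/(-46343) + M/31544 = 90/(-46343) + (4/33323)/31544 = 90*(-1/46343) + (4/33323)*(1/31544) = -90/46343 + 1/262785178 = -23650619677/12178253504054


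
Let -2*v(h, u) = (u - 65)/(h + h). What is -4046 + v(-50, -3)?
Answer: -202317/50 ≈ -4046.3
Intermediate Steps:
v(h, u) = -(-65 + u)/(4*h) (v(h, u) = -(u - 65)/(2*(h + h)) = -(-65 + u)/(2*(2*h)) = -(-65 + u)*1/(2*h)/2 = -(-65 + u)/(4*h))
-4046 + v(-50, -3) = -4046 + (1/4)*(65 - 1*(-3))/(-50) = -4046 + (1/4)*(-1/50)*(65 + 3) = -4046 + (1/4)*(-1/50)*68 = -4046 - 17/50 = -202317/50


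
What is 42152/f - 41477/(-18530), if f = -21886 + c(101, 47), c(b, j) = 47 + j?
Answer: 7674389/25237860 ≈ 0.30408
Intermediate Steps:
f = -21792 (f = -21886 + (47 + 47) = -21886 + 94 = -21792)
42152/f - 41477/(-18530) = 42152/(-21792) - 41477/(-18530) = 42152*(-1/21792) - 41477*(-1/18530) = -5269/2724 + 41477/18530 = 7674389/25237860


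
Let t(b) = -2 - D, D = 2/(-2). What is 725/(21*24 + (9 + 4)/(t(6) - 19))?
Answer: 14500/10067 ≈ 1.4403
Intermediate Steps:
D = -1 (D = 2*(-½) = -1)
t(b) = -1 (t(b) = -2 - 1*(-1) = -2 + 1 = -1)
725/(21*24 + (9 + 4)/(t(6) - 19)) = 725/(21*24 + (9 + 4)/(-1 - 19)) = 725/(504 + 13/(-20)) = 725/(504 + 13*(-1/20)) = 725/(504 - 13/20) = 725/(10067/20) = 725*(20/10067) = 14500/10067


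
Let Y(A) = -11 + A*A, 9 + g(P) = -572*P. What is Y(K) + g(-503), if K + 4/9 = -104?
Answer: 24186976/81 ≈ 2.9860e+5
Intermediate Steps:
K = -940/9 (K = -4/9 - 104 = -940/9 ≈ -104.44)
g(P) = -9 - 572*P
Y(A) = -11 + A²
Y(K) + g(-503) = (-11 + (-940/9)²) + (-9 - 572*(-503)) = (-11 + 883600/81) + (-9 + 287716) = 882709/81 + 287707 = 24186976/81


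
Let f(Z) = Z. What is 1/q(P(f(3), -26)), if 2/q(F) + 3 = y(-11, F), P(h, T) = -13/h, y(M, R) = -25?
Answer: -14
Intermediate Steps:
q(F) = -1/14 (q(F) = 2/(-3 - 25) = 2/(-28) = 2*(-1/28) = -1/14)
1/q(P(f(3), -26)) = 1/(-1/14) = -14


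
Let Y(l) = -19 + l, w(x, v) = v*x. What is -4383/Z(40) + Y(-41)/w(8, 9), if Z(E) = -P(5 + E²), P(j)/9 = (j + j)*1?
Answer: -1094/1605 ≈ -0.68162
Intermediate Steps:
P(j) = 18*j (P(j) = 9*((j + j)*1) = 9*((2*j)*1) = 9*(2*j) = 18*j)
Z(E) = -90 - 18*E² (Z(E) = -18*(5 + E²) = -(90 + 18*E²) = -90 - 18*E²)
-4383/Z(40) + Y(-41)/w(8, 9) = -4383/(-90 - 18*40²) + (-19 - 41)/((9*8)) = -4383/(-90 - 18*1600) - 60/72 = -4383/(-90 - 28800) - 60*1/72 = -4383/(-28890) - ⅚ = -4383*(-1/28890) - ⅚ = 487/3210 - ⅚ = -1094/1605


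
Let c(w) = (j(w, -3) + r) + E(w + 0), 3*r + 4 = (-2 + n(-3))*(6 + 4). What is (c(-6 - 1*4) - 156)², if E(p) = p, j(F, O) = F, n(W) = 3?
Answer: 30276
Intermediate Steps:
r = 2 (r = -4/3 + ((-2 + 3)*(6 + 4))/3 = -4/3 + (1*10)/3 = -4/3 + (⅓)*10 = -4/3 + 10/3 = 2)
c(w) = 2 + 2*w (c(w) = (w + 2) + (w + 0) = (2 + w) + w = 2 + 2*w)
(c(-6 - 1*4) - 156)² = ((2 + 2*(-6 - 1*4)) - 156)² = ((2 + 2*(-6 - 4)) - 156)² = ((2 + 2*(-10)) - 156)² = ((2 - 20) - 156)² = (-18 - 156)² = (-174)² = 30276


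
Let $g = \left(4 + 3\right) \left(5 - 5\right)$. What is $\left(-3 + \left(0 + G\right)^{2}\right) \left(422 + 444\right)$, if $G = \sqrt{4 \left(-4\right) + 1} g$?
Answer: $-2598$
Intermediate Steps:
$g = 0$ ($g = 7 \cdot 0 = 0$)
$G = 0$ ($G = \sqrt{4 \left(-4\right) + 1} \cdot 0 = \sqrt{-16 + 1} \cdot 0 = \sqrt{-15} \cdot 0 = i \sqrt{15} \cdot 0 = 0$)
$\left(-3 + \left(0 + G\right)^{2}\right) \left(422 + 444\right) = \left(-3 + \left(0 + 0\right)^{2}\right) \left(422 + 444\right) = \left(-3 + 0^{2}\right) 866 = \left(-3 + 0\right) 866 = \left(-3\right) 866 = -2598$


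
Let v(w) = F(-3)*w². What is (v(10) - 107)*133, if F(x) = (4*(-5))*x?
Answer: 783769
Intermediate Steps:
F(x) = -20*x
v(w) = 60*w² (v(w) = (-20*(-3))*w² = 60*w²)
(v(10) - 107)*133 = (60*10² - 107)*133 = (60*100 - 107)*133 = (6000 - 107)*133 = 5893*133 = 783769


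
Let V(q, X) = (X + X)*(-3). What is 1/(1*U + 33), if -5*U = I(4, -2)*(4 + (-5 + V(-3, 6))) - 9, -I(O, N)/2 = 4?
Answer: -5/122 ≈ -0.040984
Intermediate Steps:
V(q, X) = -6*X (V(q, X) = (2*X)*(-3) = -6*X)
I(O, N) = -8 (I(O, N) = -2*4 = -8)
U = -287/5 (U = -(-8*(4 + (-5 - 6*6)) - 9)/5 = -(-8*(4 + (-5 - 36)) - 9)/5 = -(-8*(4 - 41) - 9)/5 = -(-8*(-37) - 9)/5 = -(296 - 9)/5 = -1/5*287 = -287/5 ≈ -57.400)
1/(1*U + 33) = 1/(1*(-287/5) + 33) = 1/(-287/5 + 33) = 1/(-122/5) = -5/122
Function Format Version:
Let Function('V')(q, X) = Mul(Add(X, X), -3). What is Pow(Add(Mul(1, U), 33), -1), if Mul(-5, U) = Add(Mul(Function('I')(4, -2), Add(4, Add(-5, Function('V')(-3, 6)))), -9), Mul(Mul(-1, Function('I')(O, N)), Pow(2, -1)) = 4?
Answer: Rational(-5, 122) ≈ -0.040984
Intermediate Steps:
Function('V')(q, X) = Mul(-6, X) (Function('V')(q, X) = Mul(Mul(2, X), -3) = Mul(-6, X))
Function('I')(O, N) = -8 (Function('I')(O, N) = Mul(-2, 4) = -8)
U = Rational(-287, 5) (U = Mul(Rational(-1, 5), Add(Mul(-8, Add(4, Add(-5, Mul(-6, 6)))), -9)) = Mul(Rational(-1, 5), Add(Mul(-8, Add(4, Add(-5, -36))), -9)) = Mul(Rational(-1, 5), Add(Mul(-8, Add(4, -41)), -9)) = Mul(Rational(-1, 5), Add(Mul(-8, -37), -9)) = Mul(Rational(-1, 5), Add(296, -9)) = Mul(Rational(-1, 5), 287) = Rational(-287, 5) ≈ -57.400)
Pow(Add(Mul(1, U), 33), -1) = Pow(Add(Mul(1, Rational(-287, 5)), 33), -1) = Pow(Add(Rational(-287, 5), 33), -1) = Pow(Rational(-122, 5), -1) = Rational(-5, 122)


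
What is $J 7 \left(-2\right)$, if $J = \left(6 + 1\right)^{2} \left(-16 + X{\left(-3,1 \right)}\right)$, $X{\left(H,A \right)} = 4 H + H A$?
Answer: $21266$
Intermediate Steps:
$X{\left(H,A \right)} = 4 H + A H$
$J = -1519$ ($J = \left(6 + 1\right)^{2} \left(-16 - 3 \left(4 + 1\right)\right) = 7^{2} \left(-16 - 15\right) = 49 \left(-16 - 15\right) = 49 \left(-31\right) = -1519$)
$J 7 \left(-2\right) = - 1519 \cdot 7 \left(-2\right) = \left(-1519\right) \left(-14\right) = 21266$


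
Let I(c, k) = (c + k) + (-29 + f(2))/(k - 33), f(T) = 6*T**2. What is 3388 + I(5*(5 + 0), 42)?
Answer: 31090/9 ≈ 3454.4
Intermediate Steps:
I(c, k) = c + k - 5/(-33 + k) (I(c, k) = (c + k) + (-29 + 6*2**2)/(k - 33) = (c + k) + (-29 + 6*4)/(-33 + k) = (c + k) + (-29 + 24)/(-33 + k) = (c + k) - 5/(-33 + k) = c + k - 5/(-33 + k))
3388 + I(5*(5 + 0), 42) = 3388 + (-5 + 42**2 - 165*(5 + 0) - 33*42 + (5*(5 + 0))*42)/(-33 + 42) = 3388 + (-5 + 1764 - 165*5 - 1386 + (5*5)*42)/9 = 3388 + (-5 + 1764 - 33*25 - 1386 + 25*42)/9 = 3388 + (-5 + 1764 - 825 - 1386 + 1050)/9 = 3388 + (1/9)*598 = 3388 + 598/9 = 31090/9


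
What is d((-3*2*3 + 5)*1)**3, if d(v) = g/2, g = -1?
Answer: -1/8 ≈ -0.12500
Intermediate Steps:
d(v) = -1/2
d((-3*2*3 + 5)*1)**3 = (-1/2)**3 = -1/8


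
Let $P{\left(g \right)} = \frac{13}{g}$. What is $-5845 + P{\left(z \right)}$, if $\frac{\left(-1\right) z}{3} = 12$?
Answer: $- \frac{210433}{36} \approx -5845.4$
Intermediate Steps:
$z = -36$ ($z = \left(-3\right) 12 = -36$)
$-5845 + P{\left(z \right)} = -5845 + \frac{13}{-36} = -5845 + 13 \left(- \frac{1}{36}\right) = -5845 - \frac{13}{36} = - \frac{210433}{36}$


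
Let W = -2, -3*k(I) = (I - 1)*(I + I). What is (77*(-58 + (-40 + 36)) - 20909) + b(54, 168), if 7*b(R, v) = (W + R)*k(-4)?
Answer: -541423/21 ≈ -25782.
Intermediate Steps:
k(I) = -2*I*(-1 + I)/3 (k(I) = -(I - 1)*(I + I)/3 = -(-1 + I)*2*I/3 = -2*I*(-1 + I)/3)
b(R, v) = 80/21 - 40*R/21 (b(R, v) = ((-2 + R)*((2/3)*(-4)*(1 - 1*(-4))))/7 = ((-2 + R)*((2/3)*(-4)*(1 + 4)))/7 = ((-2 + R)*((2/3)*(-4)*5))/7 = ((-2 + R)*(-40/3))/7 = (80/3 - 40*R/3)/7 = 80/21 - 40*R/21)
(77*(-58 + (-40 + 36)) - 20909) + b(54, 168) = (77*(-58 + (-40 + 36)) - 20909) + (80/21 - 40/21*54) = (77*(-58 - 4) - 20909) + (80/21 - 720/7) = (77*(-62) - 20909) - 2080/21 = (-4774 - 20909) - 2080/21 = -25683 - 2080/21 = -541423/21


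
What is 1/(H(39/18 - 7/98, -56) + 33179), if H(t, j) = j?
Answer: 1/33123 ≈ 3.0191e-5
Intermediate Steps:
1/(H(39/18 - 7/98, -56) + 33179) = 1/(-56 + 33179) = 1/33123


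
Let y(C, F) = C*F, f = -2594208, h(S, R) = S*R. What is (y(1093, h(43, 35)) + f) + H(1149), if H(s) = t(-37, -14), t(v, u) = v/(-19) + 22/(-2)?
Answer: -18035789/19 ≈ -9.4925e+5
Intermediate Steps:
h(S, R) = R*S
t(v, u) = -11 - v/19 (t(v, u) = v*(-1/19) + 22*(-1/2) = -v/19 - 11 = -11 - v/19)
H(s) = -172/19 (H(s) = -11 - 1/19*(-37) = -11 + 37/19 = -172/19)
(y(1093, h(43, 35)) + f) + H(1149) = (1093*(35*43) - 2594208) - 172/19 = (1093*1505 - 2594208) - 172/19 = (1644965 - 2594208) - 172/19 = -949243 - 172/19 = -18035789/19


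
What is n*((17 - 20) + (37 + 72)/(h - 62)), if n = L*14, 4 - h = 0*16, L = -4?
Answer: 7924/29 ≈ 273.24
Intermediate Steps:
h = 4 (h = 4 - 0*16 = 4 - 1*0 = 4 + 0 = 4)
n = -56 (n = -4*14 = -56)
n*((17 - 20) + (37 + 72)/(h - 62)) = -56*((17 - 20) + (37 + 72)/(4 - 62)) = -56*(-3 + 109/(-58)) = -56*(-3 + 109*(-1/58)) = -56*(-3 - 109/58) = -56*(-283/58) = 7924/29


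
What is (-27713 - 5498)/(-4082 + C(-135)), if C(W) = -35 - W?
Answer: 33211/3982 ≈ 8.3403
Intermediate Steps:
(-27713 - 5498)/(-4082 + C(-135)) = (-27713 - 5498)/(-4082 + (-35 - 1*(-135))) = -33211/(-4082 + (-35 + 135)) = -33211/(-4082 + 100) = -33211/(-3982) = -33211*(-1/3982) = 33211/3982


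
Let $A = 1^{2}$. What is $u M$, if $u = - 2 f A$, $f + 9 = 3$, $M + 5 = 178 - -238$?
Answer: $4932$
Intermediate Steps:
$A = 1$
$M = 411$ ($M = -5 + \left(178 - -238\right) = -5 + \left(178 + 238\right) = -5 + 416 = 411$)
$f = -6$ ($f = -9 + 3 = -6$)
$u = 12$ ($u = \left(-2\right) \left(-6\right) 1 = 12 \cdot 1 = 12$)
$u M = 12 \cdot 411 = 4932$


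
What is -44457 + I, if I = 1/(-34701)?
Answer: -1542702358/34701 ≈ -44457.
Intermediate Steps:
I = -1/34701 ≈ -2.8818e-5
-44457 + I = -44457 - 1/34701 = -1542702358/34701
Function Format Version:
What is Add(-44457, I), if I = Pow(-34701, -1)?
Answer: Rational(-1542702358, 34701) ≈ -44457.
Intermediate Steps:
I = Rational(-1, 34701) ≈ -2.8818e-5
Add(-44457, I) = Add(-44457, Rational(-1, 34701)) = Rational(-1542702358, 34701)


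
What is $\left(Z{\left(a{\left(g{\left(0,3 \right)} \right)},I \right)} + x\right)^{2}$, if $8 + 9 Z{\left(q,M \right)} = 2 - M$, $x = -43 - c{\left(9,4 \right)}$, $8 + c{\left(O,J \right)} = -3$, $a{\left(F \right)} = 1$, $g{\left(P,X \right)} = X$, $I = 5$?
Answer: $\frac{89401}{81} \approx 1103.7$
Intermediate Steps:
$c{\left(O,J \right)} = -11$ ($c{\left(O,J \right)} = -8 - 3 = -11$)
$x = -32$ ($x = -43 - -11 = -43 + 11 = -32$)
$Z{\left(q,M \right)} = - \frac{2}{3} - \frac{M}{9}$ ($Z{\left(q,M \right)} = - \frac{8}{9} + \frac{2 - M}{9} = - \frac{8}{9} - \left(- \frac{2}{9} + \frac{M}{9}\right) = - \frac{2}{3} - \frac{M}{9}$)
$\left(Z{\left(a{\left(g{\left(0,3 \right)} \right)},I \right)} + x\right)^{2} = \left(\left(- \frac{2}{3} - \frac{5}{9}\right) - 32\right)^{2} = \left(- \frac{11}{9} - 32\right)^{2} = \left(- \frac{299}{9}\right)^{2} = \frac{89401}{81}$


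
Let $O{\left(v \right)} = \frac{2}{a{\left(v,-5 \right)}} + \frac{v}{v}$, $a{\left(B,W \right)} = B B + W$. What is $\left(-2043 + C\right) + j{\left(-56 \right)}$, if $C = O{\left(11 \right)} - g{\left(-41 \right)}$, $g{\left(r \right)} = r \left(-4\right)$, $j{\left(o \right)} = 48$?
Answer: $- \frac{125163}{58} \approx -2158.0$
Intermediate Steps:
$a{\left(B,W \right)} = W + B^{2}$ ($a{\left(B,W \right)} = B^{2} + W = W + B^{2}$)
$g{\left(r \right)} = - 4 r$
$O{\left(v \right)} = 1 + \frac{2}{-5 + v^{2}}$ ($O{\left(v \right)} = \frac{2}{-5 + v^{2}} + \frac{v}{v} = \frac{2}{-5 + v^{2}} + 1 = 1 + \frac{2}{-5 + v^{2}}$)
$C = - \frac{9453}{58}$ ($C = \frac{-3 + 11^{2}}{-5 + 11^{2}} - \left(-4\right) \left(-41\right) = \frac{-3 + 121}{-5 + 121} - 164 = \frac{1}{116} \cdot 118 - 164 = \frac{59}{58} - 164 = - \frac{9453}{58} \approx -162.98$)
$\left(-2043 + C\right) + j{\left(-56 \right)} = \left(-2043 - \frac{9453}{58}\right) + 48 = - \frac{127947}{58} + 48 = - \frac{125163}{58}$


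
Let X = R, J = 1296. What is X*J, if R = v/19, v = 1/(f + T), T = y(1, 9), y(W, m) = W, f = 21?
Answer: 648/209 ≈ 3.1005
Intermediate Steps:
T = 1
v = 1/22 (v = 1/(21 + 1) = 1/22 ≈ 0.045455)
R = 1/418 (R = (1/22)/19 = (1/22)*(1/19) = 1/418 ≈ 0.0023923)
X = 1/418 ≈ 0.0023923
X*J = (1/418)*1296 = 648/209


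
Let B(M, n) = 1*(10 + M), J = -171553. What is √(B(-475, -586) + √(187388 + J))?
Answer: √(-465 + √15835) ≈ 18.416*I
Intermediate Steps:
B(M, n) = 10 + M
√(B(-475, -586) + √(187388 + J)) = √((10 - 475) + √(187388 - 171553)) = √(-465 + √15835)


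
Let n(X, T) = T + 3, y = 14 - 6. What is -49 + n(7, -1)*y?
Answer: -33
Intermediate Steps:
y = 8
n(X, T) = 3 + T
-49 + n(7, -1)*y = -49 + (3 - 1)*8 = -49 + 2*8 = -49 + 16 = -33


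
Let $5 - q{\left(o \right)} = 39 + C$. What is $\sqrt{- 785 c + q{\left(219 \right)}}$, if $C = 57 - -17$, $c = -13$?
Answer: $\sqrt{10097} \approx 100.48$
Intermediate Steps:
$C = 74$ ($C = 57 + 17 = 74$)
$q{\left(o \right)} = -108$ ($q{\left(o \right)} = 5 - \left(39 + 74\right) = 5 - 113 = -108$)
$\sqrt{- 785 c + q{\left(219 \right)}} = \sqrt{\left(-785\right) \left(-13\right) - 108} = \sqrt{10205 - 108} = \sqrt{10097}$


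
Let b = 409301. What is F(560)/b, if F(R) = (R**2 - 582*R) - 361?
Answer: -12681/409301 ≈ -0.030982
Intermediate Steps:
F(R) = -361 + R**2 - 582*R
F(560)/b = (-361 + 560**2 - 582*560)/409301 = (-361 + 313600 - 325920)*(1/409301) = -12681*1/409301 = -12681/409301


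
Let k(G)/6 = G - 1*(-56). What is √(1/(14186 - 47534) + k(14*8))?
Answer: √280246445871/16674 ≈ 31.749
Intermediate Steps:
k(G) = 336 + 6*G (k(G) = 6*(G - 1*(-56)) = 6*(G + 56) = 6*(56 + G) = 336 + 6*G)
√(1/(14186 - 47534) + k(14*8)) = √(1/(14186 - 47534) + (336 + 6*(14*8))) = √(1/(-33348) + (336 + 6*112)) = √(-1/33348 + (336 + 672)) = √(-1/33348 + 1008) = √(33614783/33348) = √280246445871/16674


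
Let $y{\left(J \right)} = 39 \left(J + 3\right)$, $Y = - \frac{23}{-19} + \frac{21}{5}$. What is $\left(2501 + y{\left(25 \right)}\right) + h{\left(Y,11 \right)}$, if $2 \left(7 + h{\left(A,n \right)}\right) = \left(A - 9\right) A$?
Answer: $\frac{32276013}{9025} \approx 3576.3$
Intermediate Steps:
$Y = \frac{514}{95}$ ($Y = \left(-23\right) \left(- \frac{1}{19}\right) + 21 \cdot \frac{1}{5} = \frac{23}{19} + \frac{21}{5} = \frac{514}{95} \approx 5.4105$)
$h{\left(A,n \right)} = -7 + \frac{A \left(-9 + A\right)}{2}$ ($h{\left(A,n \right)} = -7 + \frac{\left(A - 9\right) A}{2} = -7 + \frac{\left(-9 + A\right) A}{2} = -7 + \frac{A \left(-9 + A\right)}{2}$)
$y{\left(J \right)} = 117 + 39 J$ ($y{\left(J \right)} = 39 \left(3 + J\right) = 117 + 39 J$)
$\left(2501 + y{\left(25 \right)}\right) + h{\left(Y,11 \right)} = \left(2501 + \left(117 + 39 \cdot 25\right)\right) - \left(\frac{2978}{95} - \frac{132098}{9025}\right) = \left(2501 + \left(117 + 975\right)\right) - \frac{150812}{9025} = \left(2501 + 1092\right) - \frac{150812}{9025} = 3593 - \frac{150812}{9025} = \frac{32276013}{9025}$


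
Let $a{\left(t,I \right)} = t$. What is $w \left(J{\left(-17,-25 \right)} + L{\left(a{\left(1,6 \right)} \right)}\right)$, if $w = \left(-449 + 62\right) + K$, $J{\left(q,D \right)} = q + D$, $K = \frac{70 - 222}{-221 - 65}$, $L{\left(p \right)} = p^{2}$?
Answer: $\frac{2265865}{143} \approx 15845.0$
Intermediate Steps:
$K = \frac{76}{143}$ ($K = - \frac{152}{-286} = \left(-152\right) \left(- \frac{1}{286}\right) = \frac{76}{143} \approx 0.53147$)
$J{\left(q,D \right)} = D + q$
$w = - \frac{55265}{143}$ ($w = \left(-449 + 62\right) + \frac{76}{143} = -387 + \frac{76}{143} = - \frac{55265}{143} \approx -386.47$)
$w \left(J{\left(-17,-25 \right)} + L{\left(a{\left(1,6 \right)} \right)}\right) = - \frac{55265 \left(\left(-25 - 17\right) + 1^{2}\right)}{143} = - \frac{55265 \left(-42 + 1\right)}{143} = \left(- \frac{55265}{143}\right) \left(-41\right) = \frac{2265865}{143}$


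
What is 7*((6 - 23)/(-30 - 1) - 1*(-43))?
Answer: 9450/31 ≈ 304.84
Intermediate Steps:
7*((6 - 23)/(-30 - 1) - 1*(-43)) = 7*(-17/(-31) + 43) = 7*(-17*(-1/31) + 43) = 7*(17/31 + 43) = 7*(1350/31) = 9450/31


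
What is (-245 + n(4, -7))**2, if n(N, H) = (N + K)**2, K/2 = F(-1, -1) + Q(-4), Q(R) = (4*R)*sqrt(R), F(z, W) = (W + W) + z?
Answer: 18744033 - 2220544*I ≈ 1.8744e+7 - 2.2205e+6*I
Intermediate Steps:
F(z, W) = z + 2*W (F(z, W) = 2*W + z = z + 2*W)
Q(R) = 4*R**(3/2)
K = -6 - 64*I (K = 2*((-1 + 2*(-1)) + 4*(-4)**(3/2)) = 2*((-1 - 2) + 4*(-8*I)) = 2*(-3 - 32*I) = -6 - 64*I ≈ -6.0 - 64.0*I)
n(N, H) = (-6 + N - 64*I)**2 (n(N, H) = (N + (-6 - 64*I))**2 = (-6 + N - 64*I)**2)
(-245 + n(4, -7))**2 = (-245 + (-6 + 4 - 64*I)**2)**2 = (-245 + (-2 - 64*I)**2)**2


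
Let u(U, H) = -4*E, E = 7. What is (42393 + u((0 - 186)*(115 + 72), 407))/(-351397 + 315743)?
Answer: -42365/35654 ≈ -1.1882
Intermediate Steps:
u(U, H) = -28 (u(U, H) = -4*7 = -28)
(42393 + u((0 - 186)*(115 + 72), 407))/(-351397 + 315743) = (42393 - 28)/(-351397 + 315743) = 42365/(-35654) = 42365*(-1/35654) = -42365/35654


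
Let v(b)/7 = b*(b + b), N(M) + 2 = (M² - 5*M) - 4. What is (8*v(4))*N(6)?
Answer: 0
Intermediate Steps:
N(M) = -6 + M² - 5*M (N(M) = -2 + ((M² - 5*M) - 4) = -2 + (-4 + M² - 5*M) = -6 + M² - 5*M)
v(b) = 14*b² (v(b) = 7*(b*(b + b)) = 7*(b*(2*b)) = 7*(2*b²) = 14*b²)
(8*v(4))*N(6) = (8*(14*4²))*(-6 + 6² - 5*6) = (8*(14*16))*(-6 + 36 - 30) = (8*224)*0 = 1792*0 = 0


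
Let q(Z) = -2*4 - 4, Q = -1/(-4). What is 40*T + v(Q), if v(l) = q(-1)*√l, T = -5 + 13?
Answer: 314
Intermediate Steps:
T = 8
Q = ¼ (Q = -1*(-¼) = ¼ ≈ 0.25000)
q(Z) = -12 (q(Z) = -8 - 4 = -12)
v(l) = -12*√l
40*T + v(Q) = 40*8 - 12*√(¼) = 320 - 12*½ = 320 - 6 = 314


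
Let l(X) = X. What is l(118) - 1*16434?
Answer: -16316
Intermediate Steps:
l(118) - 1*16434 = 118 - 1*16434 = 118 - 16434 = -16316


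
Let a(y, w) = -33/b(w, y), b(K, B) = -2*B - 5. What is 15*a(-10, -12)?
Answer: -33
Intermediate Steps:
b(K, B) = -5 - 2*B
a(y, w) = -33/(-5 - 2*y)
15*a(-10, -12) = 15*(33/(5 + 2*(-10))) = 15*(33/(5 - 20)) = 15*(33/(-15)) = 15*(33*(-1/15)) = 15*(-11/5) = -33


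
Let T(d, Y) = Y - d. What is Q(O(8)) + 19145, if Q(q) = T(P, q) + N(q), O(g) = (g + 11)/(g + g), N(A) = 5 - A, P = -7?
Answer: 19157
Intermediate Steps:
O(g) = (11 + g)/(2*g) (O(g) = (11 + g)/((2*g)) = (11 + g)*(1/(2*g)) = (11 + g)/(2*g))
Q(q) = 12 (Q(q) = (q - 1*(-7)) + (5 - q) = (q + 7) + (5 - q) = (7 + q) + (5 - q) = 12)
Q(O(8)) + 19145 = 12 + 19145 = 19157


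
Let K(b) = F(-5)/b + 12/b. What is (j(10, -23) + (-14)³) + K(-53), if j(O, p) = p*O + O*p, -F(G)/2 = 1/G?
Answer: -849122/265 ≈ -3204.2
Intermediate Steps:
F(G) = -2/G
j(O, p) = 2*O*p (j(O, p) = O*p + O*p = 2*O*p)
K(b) = 62/(5*b) (K(b) = (-2/(-5))/b + 12/b = (-2*(-⅕))/b + 12/b = 2/(5*b) + 12/b = 62/(5*b))
(j(10, -23) + (-14)³) + K(-53) = (2*10*(-23) + (-14)³) + (62/5)/(-53) = (-460 - 2744) + (62/5)*(-1/53) = -3204 - 62/265 = -849122/265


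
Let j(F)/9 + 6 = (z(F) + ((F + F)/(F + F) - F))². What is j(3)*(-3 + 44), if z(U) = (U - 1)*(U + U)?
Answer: 34686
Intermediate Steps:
z(U) = 2*U*(-1 + U) (z(U) = (-1 + U)*(2*U) = 2*U*(-1 + U))
j(F) = -54 + 9*(1 - F + 2*F*(-1 + F))² (j(F) = -54 + 9*(2*F*(-1 + F) + ((F + F)/(F + F) - F))² = -54 + 9*(2*F*(-1 + F) + ((2*F)/((2*F)) - F))² = -54 + 9*(2*F*(-1 + F) + ((2*F)*(1/(2*F)) - F))² = -54 + 9*(2*F*(-1 + F) + (1 - F))² = -54 + 9*(1 - F + 2*F*(-1 + F))²)
j(3)*(-3 + 44) = (-54 + 9*(1 - 1*3 + 2*3*(-1 + 3))²)*(-3 + 44) = (-54 + 9*(1 - 3 + 2*3*2)²)*41 = (-54 + 9*(1 - 3 + 12)²)*41 = (-54 + 9*10²)*41 = (-54 + 9*100)*41 = (-54 + 900)*41 = 846*41 = 34686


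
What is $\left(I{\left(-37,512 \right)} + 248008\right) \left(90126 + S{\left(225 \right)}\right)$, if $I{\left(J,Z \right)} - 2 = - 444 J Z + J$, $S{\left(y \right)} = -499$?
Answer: $776089962343$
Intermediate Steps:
$I{\left(J,Z \right)} = 2 + J - 444 J Z$ ($I{\left(J,Z \right)} = 2 + \left(- 444 J Z + J\right) = 2 - \left(- J + 444 J Z\right) = 2 + J - 444 J Z$)
$\left(I{\left(-37,512 \right)} + 248008\right) \left(90126 + S{\left(225 \right)}\right) = \left(\left(2 - 37 - \left(-16428\right) 512\right) + 248008\right) \left(90126 - 499\right) = \left(\left(2 - 37 + 8411136\right) + 248008\right) 89627 = \left(8411101 + 248008\right) 89627 = 8659109 \cdot 89627 = 776089962343$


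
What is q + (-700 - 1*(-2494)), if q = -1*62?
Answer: 1732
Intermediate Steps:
q = -62
q + (-700 - 1*(-2494)) = -62 + (-700 - 1*(-2494)) = -62 + (-700 + 2494) = -62 + 1794 = 1732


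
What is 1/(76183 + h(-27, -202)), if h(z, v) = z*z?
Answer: 1/76912 ≈ 1.3002e-5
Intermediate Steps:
h(z, v) = z²
1/(76183 + h(-27, -202)) = 1/(76183 + (-27)²) = 1/(76183 + 729) = 1/76912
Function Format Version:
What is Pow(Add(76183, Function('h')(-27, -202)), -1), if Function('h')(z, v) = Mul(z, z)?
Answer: Rational(1, 76912) ≈ 1.3002e-5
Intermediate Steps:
Function('h')(z, v) = Pow(z, 2)
Pow(Add(76183, Function('h')(-27, -202)), -1) = Pow(Add(76183, Pow(-27, 2)), -1) = Pow(Add(76183, 729), -1) = Pow(76912, -1) = Rational(1, 76912)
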